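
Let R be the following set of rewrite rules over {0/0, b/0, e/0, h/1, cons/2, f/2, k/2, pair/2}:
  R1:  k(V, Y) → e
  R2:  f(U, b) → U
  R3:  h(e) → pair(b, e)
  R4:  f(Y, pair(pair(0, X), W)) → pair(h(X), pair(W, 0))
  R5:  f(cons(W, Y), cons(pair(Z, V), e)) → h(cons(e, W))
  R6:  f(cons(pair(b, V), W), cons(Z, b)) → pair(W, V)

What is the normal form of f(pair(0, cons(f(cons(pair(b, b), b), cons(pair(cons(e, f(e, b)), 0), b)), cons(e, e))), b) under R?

pair(0, cons(pair(b, b), cons(e, e)))

1. f(pair(0, cons(f(cons(pair(b, b), b), cons(pair(cons(e, f(e, b)), 0), b)), cons(e, e))), b)  →  pair(0, cons(f(cons(pair(b, b), b), cons(pair(cons(e, f(e, b)), 0), b)), cons(e, e)))   [R2 at ε]
2. pair(0, cons(f(cons(pair(b, b), b), cons(pair(cons(e, f(e, b)), 0), b)), cons(e, e)))  →  pair(0, cons(pair(b, b), cons(e, e)))   [R6 at 2.1]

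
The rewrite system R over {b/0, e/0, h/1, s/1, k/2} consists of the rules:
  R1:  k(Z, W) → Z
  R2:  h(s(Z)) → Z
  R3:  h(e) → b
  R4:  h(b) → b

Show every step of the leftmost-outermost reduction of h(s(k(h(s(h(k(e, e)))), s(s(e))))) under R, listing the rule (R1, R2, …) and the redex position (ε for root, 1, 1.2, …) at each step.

1. h(s(k(h(s(h(k(e, e)))), s(s(e)))))  →  k(h(s(h(k(e, e)))), s(s(e)))   [R2 at ε]
2. k(h(s(h(k(e, e)))), s(s(e)))  →  h(s(h(k(e, e))))   [R1 at ε]
3. h(s(h(k(e, e))))  →  h(k(e, e))   [R2 at ε]
4. h(k(e, e))  →  h(e)   [R1 at 1]
5. h(e)  →  b   [R3 at ε]

b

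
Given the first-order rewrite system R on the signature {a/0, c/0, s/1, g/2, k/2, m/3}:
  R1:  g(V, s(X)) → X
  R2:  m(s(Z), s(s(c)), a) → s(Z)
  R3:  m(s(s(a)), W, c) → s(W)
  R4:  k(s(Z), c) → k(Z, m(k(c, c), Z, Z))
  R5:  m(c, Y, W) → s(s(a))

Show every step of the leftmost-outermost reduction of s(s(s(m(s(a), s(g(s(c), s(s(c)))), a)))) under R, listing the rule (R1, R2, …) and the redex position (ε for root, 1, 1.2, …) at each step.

s(s(s(s(a))))

1. s(s(s(m(s(a), s(g(s(c), s(s(c)))), a))))  →  s(s(s(m(s(a), s(s(c)), a))))   [R1 at 1.1.1.2.1]
2. s(s(s(m(s(a), s(s(c)), a))))  →  s(s(s(s(a))))   [R2 at 1.1.1]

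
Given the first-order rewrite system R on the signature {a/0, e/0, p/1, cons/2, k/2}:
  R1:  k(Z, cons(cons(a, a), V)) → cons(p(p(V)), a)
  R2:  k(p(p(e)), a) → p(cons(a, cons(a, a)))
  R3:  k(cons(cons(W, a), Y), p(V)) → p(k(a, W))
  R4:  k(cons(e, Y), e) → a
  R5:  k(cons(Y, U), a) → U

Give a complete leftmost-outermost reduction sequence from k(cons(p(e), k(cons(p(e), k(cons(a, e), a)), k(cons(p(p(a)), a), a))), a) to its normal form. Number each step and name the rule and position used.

1. k(cons(p(e), k(cons(p(e), k(cons(a, e), a)), k(cons(p(p(a)), a), a))), a)  →  k(cons(p(e), k(cons(a, e), a)), k(cons(p(p(a)), a), a))   [R5 at ε]
2. k(cons(p(e), k(cons(a, e), a)), k(cons(p(p(a)), a), a))  →  k(cons(p(e), e), k(cons(p(p(a)), a), a))   [R5 at 1.2]
3. k(cons(p(e), e), k(cons(p(p(a)), a), a))  →  k(cons(p(e), e), a)   [R5 at 2]
4. k(cons(p(e), e), a)  →  e   [R5 at ε]

e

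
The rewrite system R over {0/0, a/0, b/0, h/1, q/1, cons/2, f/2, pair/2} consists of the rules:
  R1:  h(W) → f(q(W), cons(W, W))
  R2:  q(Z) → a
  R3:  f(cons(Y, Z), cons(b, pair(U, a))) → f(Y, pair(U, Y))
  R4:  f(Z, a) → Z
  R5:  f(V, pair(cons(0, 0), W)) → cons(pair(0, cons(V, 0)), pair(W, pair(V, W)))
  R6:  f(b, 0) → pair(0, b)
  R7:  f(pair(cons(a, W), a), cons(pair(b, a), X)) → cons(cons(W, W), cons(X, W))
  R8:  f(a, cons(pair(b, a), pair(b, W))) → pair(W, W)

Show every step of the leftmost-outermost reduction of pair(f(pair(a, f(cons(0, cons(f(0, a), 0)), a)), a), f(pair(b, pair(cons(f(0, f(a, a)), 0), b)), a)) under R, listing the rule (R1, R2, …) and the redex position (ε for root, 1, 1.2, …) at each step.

pair(pair(a, cons(0, cons(0, 0))), pair(b, pair(cons(0, 0), b)))

1. pair(f(pair(a, f(cons(0, cons(f(0, a), 0)), a)), a), f(pair(b, pair(cons(f(0, f(a, a)), 0), b)), a))  →  pair(pair(a, f(cons(0, cons(f(0, a), 0)), a)), f(pair(b, pair(cons(f(0, f(a, a)), 0), b)), a))   [R4 at 1]
2. pair(pair(a, f(cons(0, cons(f(0, a), 0)), a)), f(pair(b, pair(cons(f(0, f(a, a)), 0), b)), a))  →  pair(pair(a, cons(0, cons(f(0, a), 0))), f(pair(b, pair(cons(f(0, f(a, a)), 0), b)), a))   [R4 at 1.2]
3. pair(pair(a, cons(0, cons(f(0, a), 0))), f(pair(b, pair(cons(f(0, f(a, a)), 0), b)), a))  →  pair(pair(a, cons(0, cons(0, 0))), f(pair(b, pair(cons(f(0, f(a, a)), 0), b)), a))   [R4 at 1.2.2.1]
4. pair(pair(a, cons(0, cons(0, 0))), f(pair(b, pair(cons(f(0, f(a, a)), 0), b)), a))  →  pair(pair(a, cons(0, cons(0, 0))), pair(b, pair(cons(f(0, f(a, a)), 0), b)))   [R4 at 2]
5. pair(pair(a, cons(0, cons(0, 0))), pair(b, pair(cons(f(0, f(a, a)), 0), b)))  →  pair(pair(a, cons(0, cons(0, 0))), pair(b, pair(cons(f(0, a), 0), b)))   [R4 at 2.2.1.1.2]
6. pair(pair(a, cons(0, cons(0, 0))), pair(b, pair(cons(f(0, a), 0), b)))  →  pair(pair(a, cons(0, cons(0, 0))), pair(b, pair(cons(0, 0), b)))   [R4 at 2.2.1.1]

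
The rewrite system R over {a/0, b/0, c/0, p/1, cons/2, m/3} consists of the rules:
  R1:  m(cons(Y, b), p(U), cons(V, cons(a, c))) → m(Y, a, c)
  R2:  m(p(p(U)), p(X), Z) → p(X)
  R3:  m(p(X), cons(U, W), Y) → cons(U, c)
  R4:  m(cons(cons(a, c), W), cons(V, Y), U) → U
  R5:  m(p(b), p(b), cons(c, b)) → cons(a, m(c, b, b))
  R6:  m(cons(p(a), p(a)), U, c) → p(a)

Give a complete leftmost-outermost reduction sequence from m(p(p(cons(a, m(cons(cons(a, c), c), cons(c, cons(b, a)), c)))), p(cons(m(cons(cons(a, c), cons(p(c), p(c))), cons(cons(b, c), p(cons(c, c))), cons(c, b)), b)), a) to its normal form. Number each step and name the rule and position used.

p(cons(cons(c, b), b))

1. m(p(p(cons(a, m(cons(cons(a, c), c), cons(c, cons(b, a)), c)))), p(cons(m(cons(cons(a, c), cons(p(c), p(c))), cons(cons(b, c), p(cons(c, c))), cons(c, b)), b)), a)  →  p(cons(m(cons(cons(a, c), cons(p(c), p(c))), cons(cons(b, c), p(cons(c, c))), cons(c, b)), b))   [R2 at ε]
2. p(cons(m(cons(cons(a, c), cons(p(c), p(c))), cons(cons(b, c), p(cons(c, c))), cons(c, b)), b))  →  p(cons(cons(c, b), b))   [R4 at 1.1]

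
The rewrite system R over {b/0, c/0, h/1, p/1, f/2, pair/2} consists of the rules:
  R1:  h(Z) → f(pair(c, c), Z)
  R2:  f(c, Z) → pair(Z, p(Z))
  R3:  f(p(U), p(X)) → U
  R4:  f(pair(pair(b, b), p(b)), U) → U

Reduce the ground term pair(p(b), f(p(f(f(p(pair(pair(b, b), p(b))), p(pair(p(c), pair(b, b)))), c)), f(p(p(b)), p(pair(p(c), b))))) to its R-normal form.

1. pair(p(b), f(p(f(f(p(pair(pair(b, b), p(b))), p(pair(p(c), pair(b, b)))), c)), f(p(p(b)), p(pair(p(c), b)))))  →  pair(p(b), f(p(f(pair(pair(b, b), p(b)), c)), f(p(p(b)), p(pair(p(c), b)))))   [R3 at 2.1.1.1]
2. pair(p(b), f(p(f(pair(pair(b, b), p(b)), c)), f(p(p(b)), p(pair(p(c), b)))))  →  pair(p(b), f(p(c), f(p(p(b)), p(pair(p(c), b)))))   [R4 at 2.1.1]
3. pair(p(b), f(p(c), f(p(p(b)), p(pair(p(c), b)))))  →  pair(p(b), f(p(c), p(b)))   [R3 at 2.2]
4. pair(p(b), f(p(c), p(b)))  →  pair(p(b), c)   [R3 at 2]

pair(p(b), c)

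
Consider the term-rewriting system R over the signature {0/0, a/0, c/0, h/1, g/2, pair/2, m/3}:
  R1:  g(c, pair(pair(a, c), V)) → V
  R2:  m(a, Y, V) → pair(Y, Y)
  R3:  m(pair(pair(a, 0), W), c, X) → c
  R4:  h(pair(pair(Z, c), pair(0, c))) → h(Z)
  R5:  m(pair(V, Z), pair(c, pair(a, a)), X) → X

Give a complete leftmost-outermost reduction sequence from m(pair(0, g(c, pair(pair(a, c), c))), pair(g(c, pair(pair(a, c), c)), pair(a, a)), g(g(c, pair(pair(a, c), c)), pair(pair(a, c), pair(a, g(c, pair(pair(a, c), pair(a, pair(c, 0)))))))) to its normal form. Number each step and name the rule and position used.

pair(a, pair(a, pair(c, 0)))

1. m(pair(0, g(c, pair(pair(a, c), c))), pair(g(c, pair(pair(a, c), c)), pair(a, a)), g(g(c, pair(pair(a, c), c)), pair(pair(a, c), pair(a, g(c, pair(pair(a, c), pair(a, pair(c, 0))))))))  →  m(pair(0, c), pair(g(c, pair(pair(a, c), c)), pair(a, a)), g(g(c, pair(pair(a, c), c)), pair(pair(a, c), pair(a, g(c, pair(pair(a, c), pair(a, pair(c, 0))))))))   [R1 at 1.2]
2. m(pair(0, c), pair(g(c, pair(pair(a, c), c)), pair(a, a)), g(g(c, pair(pair(a, c), c)), pair(pair(a, c), pair(a, g(c, pair(pair(a, c), pair(a, pair(c, 0))))))))  →  m(pair(0, c), pair(c, pair(a, a)), g(g(c, pair(pair(a, c), c)), pair(pair(a, c), pair(a, g(c, pair(pair(a, c), pair(a, pair(c, 0))))))))   [R1 at 2.1]
3. m(pair(0, c), pair(c, pair(a, a)), g(g(c, pair(pair(a, c), c)), pair(pair(a, c), pair(a, g(c, pair(pair(a, c), pair(a, pair(c, 0))))))))  →  g(g(c, pair(pair(a, c), c)), pair(pair(a, c), pair(a, g(c, pair(pair(a, c), pair(a, pair(c, 0)))))))   [R5 at ε]
4. g(g(c, pair(pair(a, c), c)), pair(pair(a, c), pair(a, g(c, pair(pair(a, c), pair(a, pair(c, 0)))))))  →  g(c, pair(pair(a, c), pair(a, g(c, pair(pair(a, c), pair(a, pair(c, 0)))))))   [R1 at 1]
5. g(c, pair(pair(a, c), pair(a, g(c, pair(pair(a, c), pair(a, pair(c, 0)))))))  →  pair(a, g(c, pair(pair(a, c), pair(a, pair(c, 0)))))   [R1 at ε]
6. pair(a, g(c, pair(pair(a, c), pair(a, pair(c, 0)))))  →  pair(a, pair(a, pair(c, 0)))   [R1 at 2]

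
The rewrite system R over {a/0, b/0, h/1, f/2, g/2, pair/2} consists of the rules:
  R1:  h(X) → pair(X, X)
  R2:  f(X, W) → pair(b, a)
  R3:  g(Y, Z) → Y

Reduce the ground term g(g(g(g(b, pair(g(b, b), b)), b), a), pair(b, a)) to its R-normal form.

1. g(g(g(g(b, pair(g(b, b), b)), b), a), pair(b, a))  →  g(g(g(b, pair(g(b, b), b)), b), a)   [R3 at ε]
2. g(g(g(b, pair(g(b, b), b)), b), a)  →  g(g(b, pair(g(b, b), b)), b)   [R3 at ε]
3. g(g(b, pair(g(b, b), b)), b)  →  g(b, pair(g(b, b), b))   [R3 at ε]
4. g(b, pair(g(b, b), b))  →  b   [R3 at ε]

b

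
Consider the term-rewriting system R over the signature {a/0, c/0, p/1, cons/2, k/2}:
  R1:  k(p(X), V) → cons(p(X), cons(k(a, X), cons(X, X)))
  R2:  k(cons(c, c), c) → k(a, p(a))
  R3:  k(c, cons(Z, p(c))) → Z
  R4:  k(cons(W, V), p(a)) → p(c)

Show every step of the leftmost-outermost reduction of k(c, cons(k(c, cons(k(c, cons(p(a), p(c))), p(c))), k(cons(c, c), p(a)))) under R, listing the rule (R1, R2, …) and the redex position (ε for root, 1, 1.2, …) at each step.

p(a)

1. k(c, cons(k(c, cons(k(c, cons(p(a), p(c))), p(c))), k(cons(c, c), p(a))))  →  k(c, cons(k(c, cons(p(a), p(c))), k(cons(c, c), p(a))))   [R3 at 2.1]
2. k(c, cons(k(c, cons(p(a), p(c))), k(cons(c, c), p(a))))  →  k(c, cons(p(a), k(cons(c, c), p(a))))   [R3 at 2.1]
3. k(c, cons(p(a), k(cons(c, c), p(a))))  →  k(c, cons(p(a), p(c)))   [R4 at 2.2]
4. k(c, cons(p(a), p(c)))  →  p(a)   [R3 at ε]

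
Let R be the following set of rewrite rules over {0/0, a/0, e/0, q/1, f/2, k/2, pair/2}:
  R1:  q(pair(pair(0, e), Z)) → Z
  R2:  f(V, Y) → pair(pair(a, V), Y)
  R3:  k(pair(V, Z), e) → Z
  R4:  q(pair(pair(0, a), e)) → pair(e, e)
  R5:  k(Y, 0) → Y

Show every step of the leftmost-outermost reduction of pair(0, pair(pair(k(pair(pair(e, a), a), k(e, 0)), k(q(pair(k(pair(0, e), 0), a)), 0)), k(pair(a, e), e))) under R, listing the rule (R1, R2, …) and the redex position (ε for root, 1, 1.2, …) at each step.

pair(0, pair(pair(a, a), e))

1. pair(0, pair(pair(k(pair(pair(e, a), a), k(e, 0)), k(q(pair(k(pair(0, e), 0), a)), 0)), k(pair(a, e), e)))  →  pair(0, pair(pair(k(pair(pair(e, a), a), e), k(q(pair(k(pair(0, e), 0), a)), 0)), k(pair(a, e), e)))   [R5 at 2.1.1.2]
2. pair(0, pair(pair(k(pair(pair(e, a), a), e), k(q(pair(k(pair(0, e), 0), a)), 0)), k(pair(a, e), e)))  →  pair(0, pair(pair(a, k(q(pair(k(pair(0, e), 0), a)), 0)), k(pair(a, e), e)))   [R3 at 2.1.1]
3. pair(0, pair(pair(a, k(q(pair(k(pair(0, e), 0), a)), 0)), k(pair(a, e), e)))  →  pair(0, pair(pair(a, q(pair(k(pair(0, e), 0), a))), k(pair(a, e), e)))   [R5 at 2.1.2]
4. pair(0, pair(pair(a, q(pair(k(pair(0, e), 0), a))), k(pair(a, e), e)))  →  pair(0, pair(pair(a, q(pair(pair(0, e), a))), k(pair(a, e), e)))   [R5 at 2.1.2.1.1]
5. pair(0, pair(pair(a, q(pair(pair(0, e), a))), k(pair(a, e), e)))  →  pair(0, pair(pair(a, a), k(pair(a, e), e)))   [R1 at 2.1.2]
6. pair(0, pair(pair(a, a), k(pair(a, e), e)))  →  pair(0, pair(pair(a, a), e))   [R3 at 2.2]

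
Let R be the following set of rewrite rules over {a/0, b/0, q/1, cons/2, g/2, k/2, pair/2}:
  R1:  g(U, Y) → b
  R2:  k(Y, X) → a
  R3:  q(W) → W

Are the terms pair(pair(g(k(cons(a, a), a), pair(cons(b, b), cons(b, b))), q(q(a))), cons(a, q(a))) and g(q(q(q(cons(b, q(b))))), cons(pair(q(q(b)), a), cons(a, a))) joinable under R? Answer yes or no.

no — NF(t₁) = pair(pair(b, a), cons(a, a)), NF(t₂) = b

Reduce t₁ = pair(pair(g(k(cons(a, a), a), pair(cons(b, b), cons(b, b))), q(q(a))), cons(a, q(a))):
1. pair(pair(g(k(cons(a, a), a), pair(cons(b, b), cons(b, b))), q(q(a))), cons(a, q(a)))  →  pair(pair(b, q(q(a))), cons(a, q(a)))   [R1 at 1.1]
2. pair(pair(b, q(q(a))), cons(a, q(a)))  →  pair(pair(b, q(a)), cons(a, q(a)))   [R3 at 1.2]
3. pair(pair(b, q(a)), cons(a, q(a)))  →  pair(pair(b, a), cons(a, q(a)))   [R3 at 1.2]
4. pair(pair(b, a), cons(a, q(a)))  →  pair(pair(b, a), cons(a, a))   [R3 at 2.2]

Reduce t₂ = g(q(q(q(cons(b, q(b))))), cons(pair(q(q(b)), a), cons(a, a))):
1. g(q(q(q(cons(b, q(b))))), cons(pair(q(q(b)), a), cons(a, a)))  →  b   [R1 at ε]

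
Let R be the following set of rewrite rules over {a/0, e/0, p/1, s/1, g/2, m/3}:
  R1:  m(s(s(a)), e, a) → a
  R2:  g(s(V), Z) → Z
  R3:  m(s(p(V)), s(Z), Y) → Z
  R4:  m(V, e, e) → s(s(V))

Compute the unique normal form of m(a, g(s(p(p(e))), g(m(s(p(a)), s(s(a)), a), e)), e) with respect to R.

s(s(a))

1. m(a, g(s(p(p(e))), g(m(s(p(a)), s(s(a)), a), e)), e)  →  m(a, g(m(s(p(a)), s(s(a)), a), e), e)   [R2 at 2]
2. m(a, g(m(s(p(a)), s(s(a)), a), e), e)  →  m(a, g(s(a), e), e)   [R3 at 2.1]
3. m(a, g(s(a), e), e)  →  m(a, e, e)   [R2 at 2]
4. m(a, e, e)  →  s(s(a))   [R4 at ε]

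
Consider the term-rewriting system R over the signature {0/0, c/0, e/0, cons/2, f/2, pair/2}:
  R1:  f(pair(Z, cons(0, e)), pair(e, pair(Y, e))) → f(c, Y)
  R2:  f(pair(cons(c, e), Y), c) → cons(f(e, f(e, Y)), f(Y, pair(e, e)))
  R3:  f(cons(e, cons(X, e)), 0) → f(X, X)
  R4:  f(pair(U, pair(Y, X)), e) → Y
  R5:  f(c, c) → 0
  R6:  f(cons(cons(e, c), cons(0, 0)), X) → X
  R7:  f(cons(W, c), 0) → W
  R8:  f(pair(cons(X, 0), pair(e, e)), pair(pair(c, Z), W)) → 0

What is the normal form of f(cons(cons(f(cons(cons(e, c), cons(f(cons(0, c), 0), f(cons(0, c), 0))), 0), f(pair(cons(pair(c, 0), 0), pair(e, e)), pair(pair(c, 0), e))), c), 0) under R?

cons(0, 0)

1. f(cons(cons(f(cons(cons(e, c), cons(f(cons(0, c), 0), f(cons(0, c), 0))), 0), f(pair(cons(pair(c, 0), 0), pair(e, e)), pair(pair(c, 0), e))), c), 0)  →  cons(f(cons(cons(e, c), cons(f(cons(0, c), 0), f(cons(0, c), 0))), 0), f(pair(cons(pair(c, 0), 0), pair(e, e)), pair(pair(c, 0), e)))   [R7 at ε]
2. cons(f(cons(cons(e, c), cons(f(cons(0, c), 0), f(cons(0, c), 0))), 0), f(pair(cons(pair(c, 0), 0), pair(e, e)), pair(pair(c, 0), e)))  →  cons(f(cons(cons(e, c), cons(0, f(cons(0, c), 0))), 0), f(pair(cons(pair(c, 0), 0), pair(e, e)), pair(pair(c, 0), e)))   [R7 at 1.1.2.1]
3. cons(f(cons(cons(e, c), cons(0, f(cons(0, c), 0))), 0), f(pair(cons(pair(c, 0), 0), pair(e, e)), pair(pair(c, 0), e)))  →  cons(f(cons(cons(e, c), cons(0, 0)), 0), f(pair(cons(pair(c, 0), 0), pair(e, e)), pair(pair(c, 0), e)))   [R7 at 1.1.2.2]
4. cons(f(cons(cons(e, c), cons(0, 0)), 0), f(pair(cons(pair(c, 0), 0), pair(e, e)), pair(pair(c, 0), e)))  →  cons(0, f(pair(cons(pair(c, 0), 0), pair(e, e)), pair(pair(c, 0), e)))   [R6 at 1]
5. cons(0, f(pair(cons(pair(c, 0), 0), pair(e, e)), pair(pair(c, 0), e)))  →  cons(0, 0)   [R8 at 2]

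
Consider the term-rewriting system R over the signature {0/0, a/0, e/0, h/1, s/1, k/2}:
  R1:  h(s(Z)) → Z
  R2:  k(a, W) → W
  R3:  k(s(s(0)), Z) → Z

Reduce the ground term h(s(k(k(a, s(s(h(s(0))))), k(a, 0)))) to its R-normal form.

1. h(s(k(k(a, s(s(h(s(0))))), k(a, 0))))  →  k(k(a, s(s(h(s(0))))), k(a, 0))   [R1 at ε]
2. k(k(a, s(s(h(s(0))))), k(a, 0))  →  k(s(s(h(s(0)))), k(a, 0))   [R2 at 1]
3. k(s(s(h(s(0)))), k(a, 0))  →  k(s(s(0)), k(a, 0))   [R1 at 1.1.1]
4. k(s(s(0)), k(a, 0))  →  k(a, 0)   [R3 at ε]
5. k(a, 0)  →  0   [R2 at ε]

0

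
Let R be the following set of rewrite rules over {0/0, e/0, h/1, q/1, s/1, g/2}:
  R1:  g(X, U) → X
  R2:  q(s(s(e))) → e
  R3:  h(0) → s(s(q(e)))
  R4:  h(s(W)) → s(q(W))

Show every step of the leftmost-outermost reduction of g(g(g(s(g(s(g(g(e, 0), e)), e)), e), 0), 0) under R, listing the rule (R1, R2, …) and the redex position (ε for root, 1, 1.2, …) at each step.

s(s(e))

1. g(g(g(s(g(s(g(g(e, 0), e)), e)), e), 0), 0)  →  g(g(s(g(s(g(g(e, 0), e)), e)), e), 0)   [R1 at ε]
2. g(g(s(g(s(g(g(e, 0), e)), e)), e), 0)  →  g(s(g(s(g(g(e, 0), e)), e)), e)   [R1 at ε]
3. g(s(g(s(g(g(e, 0), e)), e)), e)  →  s(g(s(g(g(e, 0), e)), e))   [R1 at ε]
4. s(g(s(g(g(e, 0), e)), e))  →  s(s(g(g(e, 0), e)))   [R1 at 1]
5. s(s(g(g(e, 0), e)))  →  s(s(g(e, 0)))   [R1 at 1.1]
6. s(s(g(e, 0)))  →  s(s(e))   [R1 at 1.1]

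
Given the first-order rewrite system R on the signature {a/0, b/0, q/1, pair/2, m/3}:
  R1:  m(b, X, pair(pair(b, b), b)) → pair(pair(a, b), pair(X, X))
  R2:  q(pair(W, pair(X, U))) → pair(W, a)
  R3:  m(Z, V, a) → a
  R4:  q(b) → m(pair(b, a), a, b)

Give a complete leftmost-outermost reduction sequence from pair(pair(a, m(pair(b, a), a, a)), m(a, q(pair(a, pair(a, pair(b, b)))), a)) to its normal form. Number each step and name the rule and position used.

pair(pair(a, a), a)

1. pair(pair(a, m(pair(b, a), a, a)), m(a, q(pair(a, pair(a, pair(b, b)))), a))  →  pair(pair(a, a), m(a, q(pair(a, pair(a, pair(b, b)))), a))   [R3 at 1.2]
2. pair(pair(a, a), m(a, q(pair(a, pair(a, pair(b, b)))), a))  →  pair(pair(a, a), a)   [R3 at 2]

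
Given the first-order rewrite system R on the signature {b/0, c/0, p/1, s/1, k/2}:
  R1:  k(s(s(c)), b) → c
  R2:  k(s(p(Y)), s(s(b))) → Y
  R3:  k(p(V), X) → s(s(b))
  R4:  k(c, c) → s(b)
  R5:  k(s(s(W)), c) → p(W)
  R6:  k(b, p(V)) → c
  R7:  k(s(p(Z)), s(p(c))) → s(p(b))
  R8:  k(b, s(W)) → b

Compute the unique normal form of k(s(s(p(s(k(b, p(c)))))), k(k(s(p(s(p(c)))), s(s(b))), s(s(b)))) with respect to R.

p(p(s(c)))

1. k(s(s(p(s(k(b, p(c)))))), k(k(s(p(s(p(c)))), s(s(b))), s(s(b))))  →  k(s(s(p(s(c)))), k(k(s(p(s(p(c)))), s(s(b))), s(s(b))))   [R6 at 1.1.1.1.1]
2. k(s(s(p(s(c)))), k(k(s(p(s(p(c)))), s(s(b))), s(s(b))))  →  k(s(s(p(s(c)))), k(s(p(c)), s(s(b))))   [R2 at 2.1]
3. k(s(s(p(s(c)))), k(s(p(c)), s(s(b))))  →  k(s(s(p(s(c)))), c)   [R2 at 2]
4. k(s(s(p(s(c)))), c)  →  p(p(s(c)))   [R5 at ε]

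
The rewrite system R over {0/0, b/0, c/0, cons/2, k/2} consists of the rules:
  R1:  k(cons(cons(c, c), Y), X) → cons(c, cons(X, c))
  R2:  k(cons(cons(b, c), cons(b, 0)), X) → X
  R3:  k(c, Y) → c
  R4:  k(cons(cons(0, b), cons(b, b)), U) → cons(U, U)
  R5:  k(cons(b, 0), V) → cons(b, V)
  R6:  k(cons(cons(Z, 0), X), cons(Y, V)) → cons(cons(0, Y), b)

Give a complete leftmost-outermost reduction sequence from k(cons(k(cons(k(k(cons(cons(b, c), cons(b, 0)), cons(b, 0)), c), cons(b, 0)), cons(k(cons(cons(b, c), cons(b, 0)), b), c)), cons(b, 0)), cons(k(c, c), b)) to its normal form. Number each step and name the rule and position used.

cons(c, b)

1. k(cons(k(cons(k(k(cons(cons(b, c), cons(b, 0)), cons(b, 0)), c), cons(b, 0)), cons(k(cons(cons(b, c), cons(b, 0)), b), c)), cons(b, 0)), cons(k(c, c), b))  →  k(cons(k(cons(k(cons(b, 0), c), cons(b, 0)), cons(k(cons(cons(b, c), cons(b, 0)), b), c)), cons(b, 0)), cons(k(c, c), b))   [R2 at 1.1.1.1.1]
2. k(cons(k(cons(k(cons(b, 0), c), cons(b, 0)), cons(k(cons(cons(b, c), cons(b, 0)), b), c)), cons(b, 0)), cons(k(c, c), b))  →  k(cons(k(cons(cons(b, c), cons(b, 0)), cons(k(cons(cons(b, c), cons(b, 0)), b), c)), cons(b, 0)), cons(k(c, c), b))   [R5 at 1.1.1.1]
3. k(cons(k(cons(cons(b, c), cons(b, 0)), cons(k(cons(cons(b, c), cons(b, 0)), b), c)), cons(b, 0)), cons(k(c, c), b))  →  k(cons(cons(k(cons(cons(b, c), cons(b, 0)), b), c), cons(b, 0)), cons(k(c, c), b))   [R2 at 1.1]
4. k(cons(cons(k(cons(cons(b, c), cons(b, 0)), b), c), cons(b, 0)), cons(k(c, c), b))  →  k(cons(cons(b, c), cons(b, 0)), cons(k(c, c), b))   [R2 at 1.1.1]
5. k(cons(cons(b, c), cons(b, 0)), cons(k(c, c), b))  →  cons(k(c, c), b)   [R2 at ε]
6. cons(k(c, c), b)  →  cons(c, b)   [R3 at 1]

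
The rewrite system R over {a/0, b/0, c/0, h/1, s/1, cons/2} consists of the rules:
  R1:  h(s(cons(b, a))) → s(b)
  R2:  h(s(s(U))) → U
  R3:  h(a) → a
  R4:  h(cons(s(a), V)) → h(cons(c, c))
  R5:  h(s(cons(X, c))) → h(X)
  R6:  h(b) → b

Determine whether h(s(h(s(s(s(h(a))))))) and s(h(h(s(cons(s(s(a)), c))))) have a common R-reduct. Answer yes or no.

Reduce t₁ = h(s(h(s(s(s(h(a))))))):
1. h(s(h(s(s(s(h(a)))))))  →  h(s(s(h(a))))   [R2 at 1.1]
2. h(s(s(h(a))))  →  h(a)   [R2 at ε]
3. h(a)  →  a   [R3 at ε]

Reduce t₂ = s(h(h(s(cons(s(s(a)), c))))):
1. s(h(h(s(cons(s(s(a)), c)))))  →  s(h(h(s(s(a)))))   [R5 at 1.1]
2. s(h(h(s(s(a)))))  →  s(h(a))   [R2 at 1.1]
3. s(h(a))  →  s(a)   [R3 at 1]

no — NF(t₁) = a, NF(t₂) = s(a)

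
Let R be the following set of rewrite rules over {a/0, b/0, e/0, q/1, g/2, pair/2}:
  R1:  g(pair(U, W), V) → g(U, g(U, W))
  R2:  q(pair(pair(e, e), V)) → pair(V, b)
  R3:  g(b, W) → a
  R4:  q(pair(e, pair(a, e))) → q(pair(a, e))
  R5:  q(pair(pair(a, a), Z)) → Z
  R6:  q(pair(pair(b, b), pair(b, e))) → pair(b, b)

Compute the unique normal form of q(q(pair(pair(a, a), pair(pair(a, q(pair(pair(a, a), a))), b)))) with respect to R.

b

1. q(q(pair(pair(a, a), pair(pair(a, q(pair(pair(a, a), a))), b))))  →  q(pair(pair(a, q(pair(pair(a, a), a))), b))   [R5 at 1]
2. q(pair(pair(a, q(pair(pair(a, a), a))), b))  →  q(pair(pair(a, a), b))   [R5 at 1.1.2]
3. q(pair(pair(a, a), b))  →  b   [R5 at ε]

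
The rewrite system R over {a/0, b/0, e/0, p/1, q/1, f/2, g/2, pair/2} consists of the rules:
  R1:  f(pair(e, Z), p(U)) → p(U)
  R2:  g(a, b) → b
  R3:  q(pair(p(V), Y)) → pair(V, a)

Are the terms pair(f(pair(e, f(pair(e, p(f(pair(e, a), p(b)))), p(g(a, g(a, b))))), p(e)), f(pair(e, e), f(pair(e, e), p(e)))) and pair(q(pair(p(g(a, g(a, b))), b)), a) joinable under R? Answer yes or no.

no — NF(t₁) = pair(p(e), p(e)), NF(t₂) = pair(pair(b, a), a)

Reduce t₁ = pair(f(pair(e, f(pair(e, p(f(pair(e, a), p(b)))), p(g(a, g(a, b))))), p(e)), f(pair(e, e), f(pair(e, e), p(e)))):
1. pair(f(pair(e, f(pair(e, p(f(pair(e, a), p(b)))), p(g(a, g(a, b))))), p(e)), f(pair(e, e), f(pair(e, e), p(e))))  →  pair(p(e), f(pair(e, e), f(pair(e, e), p(e))))   [R1 at 1]
2. pair(p(e), f(pair(e, e), f(pair(e, e), p(e))))  →  pair(p(e), f(pair(e, e), p(e)))   [R1 at 2.2]
3. pair(p(e), f(pair(e, e), p(e)))  →  pair(p(e), p(e))   [R1 at 2]

Reduce t₂ = pair(q(pair(p(g(a, g(a, b))), b)), a):
1. pair(q(pair(p(g(a, g(a, b))), b)), a)  →  pair(pair(g(a, g(a, b)), a), a)   [R3 at 1]
2. pair(pair(g(a, g(a, b)), a), a)  →  pair(pair(g(a, b), a), a)   [R2 at 1.1.2]
3. pair(pair(g(a, b), a), a)  →  pair(pair(b, a), a)   [R2 at 1.1]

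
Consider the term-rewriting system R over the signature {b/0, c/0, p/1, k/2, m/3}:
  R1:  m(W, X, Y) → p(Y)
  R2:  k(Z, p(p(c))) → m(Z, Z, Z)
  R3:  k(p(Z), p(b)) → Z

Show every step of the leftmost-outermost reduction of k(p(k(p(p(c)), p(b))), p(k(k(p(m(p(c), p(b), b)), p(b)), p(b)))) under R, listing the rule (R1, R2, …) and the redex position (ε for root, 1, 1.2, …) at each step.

p(c)

1. k(p(k(p(p(c)), p(b))), p(k(k(p(m(p(c), p(b), b)), p(b)), p(b))))  →  k(p(p(c)), p(k(k(p(m(p(c), p(b), b)), p(b)), p(b))))   [R3 at 1.1]
2. k(p(p(c)), p(k(k(p(m(p(c), p(b), b)), p(b)), p(b))))  →  k(p(p(c)), p(k(m(p(c), p(b), b), p(b))))   [R3 at 2.1.1]
3. k(p(p(c)), p(k(m(p(c), p(b), b), p(b))))  →  k(p(p(c)), p(k(p(b), p(b))))   [R1 at 2.1.1]
4. k(p(p(c)), p(k(p(b), p(b))))  →  k(p(p(c)), p(b))   [R3 at 2.1]
5. k(p(p(c)), p(b))  →  p(c)   [R3 at ε]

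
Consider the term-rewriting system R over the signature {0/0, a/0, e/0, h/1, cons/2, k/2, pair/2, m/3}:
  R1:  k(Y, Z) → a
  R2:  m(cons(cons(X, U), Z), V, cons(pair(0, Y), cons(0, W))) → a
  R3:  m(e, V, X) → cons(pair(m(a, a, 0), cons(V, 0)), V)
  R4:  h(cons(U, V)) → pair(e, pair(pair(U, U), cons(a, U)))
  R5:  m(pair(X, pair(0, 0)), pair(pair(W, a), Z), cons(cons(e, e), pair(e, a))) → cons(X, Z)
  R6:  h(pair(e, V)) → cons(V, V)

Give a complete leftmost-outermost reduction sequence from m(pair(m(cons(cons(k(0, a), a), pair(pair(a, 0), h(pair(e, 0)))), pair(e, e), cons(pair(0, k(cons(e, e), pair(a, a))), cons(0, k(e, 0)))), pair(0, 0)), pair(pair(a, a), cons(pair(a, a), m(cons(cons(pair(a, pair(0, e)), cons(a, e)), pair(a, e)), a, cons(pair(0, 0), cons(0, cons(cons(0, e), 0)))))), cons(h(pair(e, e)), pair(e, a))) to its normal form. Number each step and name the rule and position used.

cons(a, cons(pair(a, a), a))

1. m(pair(m(cons(cons(k(0, a), a), pair(pair(a, 0), h(pair(e, 0)))), pair(e, e), cons(pair(0, k(cons(e, e), pair(a, a))), cons(0, k(e, 0)))), pair(0, 0)), pair(pair(a, a), cons(pair(a, a), m(cons(cons(pair(a, pair(0, e)), cons(a, e)), pair(a, e)), a, cons(pair(0, 0), cons(0, cons(cons(0, e), 0)))))), cons(h(pair(e, e)), pair(e, a)))  →  m(pair(a, pair(0, 0)), pair(pair(a, a), cons(pair(a, a), m(cons(cons(pair(a, pair(0, e)), cons(a, e)), pair(a, e)), a, cons(pair(0, 0), cons(0, cons(cons(0, e), 0)))))), cons(h(pair(e, e)), pair(e, a)))   [R2 at 1.1]
2. m(pair(a, pair(0, 0)), pair(pair(a, a), cons(pair(a, a), m(cons(cons(pair(a, pair(0, e)), cons(a, e)), pair(a, e)), a, cons(pair(0, 0), cons(0, cons(cons(0, e), 0)))))), cons(h(pair(e, e)), pair(e, a)))  →  m(pair(a, pair(0, 0)), pair(pair(a, a), cons(pair(a, a), a)), cons(h(pair(e, e)), pair(e, a)))   [R2 at 2.2.2]
3. m(pair(a, pair(0, 0)), pair(pair(a, a), cons(pair(a, a), a)), cons(h(pair(e, e)), pair(e, a)))  →  m(pair(a, pair(0, 0)), pair(pair(a, a), cons(pair(a, a), a)), cons(cons(e, e), pair(e, a)))   [R6 at 3.1]
4. m(pair(a, pair(0, 0)), pair(pair(a, a), cons(pair(a, a), a)), cons(cons(e, e), pair(e, a)))  →  cons(a, cons(pair(a, a), a))   [R5 at ε]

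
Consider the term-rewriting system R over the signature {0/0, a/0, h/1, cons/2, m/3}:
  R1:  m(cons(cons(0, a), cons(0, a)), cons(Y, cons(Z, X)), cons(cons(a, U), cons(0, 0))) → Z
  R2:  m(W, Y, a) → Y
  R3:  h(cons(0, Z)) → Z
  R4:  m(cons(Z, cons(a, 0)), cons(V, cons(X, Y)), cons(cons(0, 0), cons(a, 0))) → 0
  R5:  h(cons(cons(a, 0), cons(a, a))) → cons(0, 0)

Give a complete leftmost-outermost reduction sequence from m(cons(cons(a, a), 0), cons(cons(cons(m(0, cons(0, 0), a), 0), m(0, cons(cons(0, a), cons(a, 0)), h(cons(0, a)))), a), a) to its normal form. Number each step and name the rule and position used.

1. m(cons(cons(a, a), 0), cons(cons(cons(m(0, cons(0, 0), a), 0), m(0, cons(cons(0, a), cons(a, 0)), h(cons(0, a)))), a), a)  →  cons(cons(cons(m(0, cons(0, 0), a), 0), m(0, cons(cons(0, a), cons(a, 0)), h(cons(0, a)))), a)   [R2 at ε]
2. cons(cons(cons(m(0, cons(0, 0), a), 0), m(0, cons(cons(0, a), cons(a, 0)), h(cons(0, a)))), a)  →  cons(cons(cons(cons(0, 0), 0), m(0, cons(cons(0, a), cons(a, 0)), h(cons(0, a)))), a)   [R2 at 1.1.1]
3. cons(cons(cons(cons(0, 0), 0), m(0, cons(cons(0, a), cons(a, 0)), h(cons(0, a)))), a)  →  cons(cons(cons(cons(0, 0), 0), m(0, cons(cons(0, a), cons(a, 0)), a)), a)   [R3 at 1.2.3]
4. cons(cons(cons(cons(0, 0), 0), m(0, cons(cons(0, a), cons(a, 0)), a)), a)  →  cons(cons(cons(cons(0, 0), 0), cons(cons(0, a), cons(a, 0))), a)   [R2 at 1.2]

cons(cons(cons(cons(0, 0), 0), cons(cons(0, a), cons(a, 0))), a)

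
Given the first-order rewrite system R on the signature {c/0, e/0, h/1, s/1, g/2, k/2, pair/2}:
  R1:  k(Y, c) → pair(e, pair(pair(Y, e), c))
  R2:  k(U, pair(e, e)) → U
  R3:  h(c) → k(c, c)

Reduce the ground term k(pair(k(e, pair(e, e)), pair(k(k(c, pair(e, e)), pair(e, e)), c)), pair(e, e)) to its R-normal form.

1. k(pair(k(e, pair(e, e)), pair(k(k(c, pair(e, e)), pair(e, e)), c)), pair(e, e))  →  pair(k(e, pair(e, e)), pair(k(k(c, pair(e, e)), pair(e, e)), c))   [R2 at ε]
2. pair(k(e, pair(e, e)), pair(k(k(c, pair(e, e)), pair(e, e)), c))  →  pair(e, pair(k(k(c, pair(e, e)), pair(e, e)), c))   [R2 at 1]
3. pair(e, pair(k(k(c, pair(e, e)), pair(e, e)), c))  →  pair(e, pair(k(c, pair(e, e)), c))   [R2 at 2.1]
4. pair(e, pair(k(c, pair(e, e)), c))  →  pair(e, pair(c, c))   [R2 at 2.1]

pair(e, pair(c, c))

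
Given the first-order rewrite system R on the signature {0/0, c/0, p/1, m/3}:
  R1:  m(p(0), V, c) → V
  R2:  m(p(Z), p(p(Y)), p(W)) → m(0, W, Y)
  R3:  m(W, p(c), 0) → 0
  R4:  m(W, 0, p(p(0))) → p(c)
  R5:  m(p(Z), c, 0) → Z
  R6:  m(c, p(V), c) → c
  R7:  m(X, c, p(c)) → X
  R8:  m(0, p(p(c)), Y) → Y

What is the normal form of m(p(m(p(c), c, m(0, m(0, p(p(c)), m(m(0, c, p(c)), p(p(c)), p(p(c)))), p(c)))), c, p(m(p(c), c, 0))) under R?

1. m(p(m(p(c), c, m(0, m(0, p(p(c)), m(m(0, c, p(c)), p(p(c)), p(p(c)))), p(c)))), c, p(m(p(c), c, 0)))  →  m(p(m(p(c), c, m(0, m(m(0, c, p(c)), p(p(c)), p(p(c))), p(c)))), c, p(m(p(c), c, 0)))   [R8 at 1.1.3.2]
2. m(p(m(p(c), c, m(0, m(m(0, c, p(c)), p(p(c)), p(p(c))), p(c)))), c, p(m(p(c), c, 0)))  →  m(p(m(p(c), c, m(0, m(0, p(p(c)), p(p(c))), p(c)))), c, p(m(p(c), c, 0)))   [R7 at 1.1.3.2.1]
3. m(p(m(p(c), c, m(0, m(0, p(p(c)), p(p(c))), p(c)))), c, p(m(p(c), c, 0)))  →  m(p(m(p(c), c, m(0, p(p(c)), p(c)))), c, p(m(p(c), c, 0)))   [R8 at 1.1.3.2]
4. m(p(m(p(c), c, m(0, p(p(c)), p(c)))), c, p(m(p(c), c, 0)))  →  m(p(m(p(c), c, p(c))), c, p(m(p(c), c, 0)))   [R8 at 1.1.3]
5. m(p(m(p(c), c, p(c))), c, p(m(p(c), c, 0)))  →  m(p(p(c)), c, p(m(p(c), c, 0)))   [R7 at 1.1]
6. m(p(p(c)), c, p(m(p(c), c, 0)))  →  m(p(p(c)), c, p(c))   [R5 at 3.1]
7. m(p(p(c)), c, p(c))  →  p(p(c))   [R7 at ε]

p(p(c))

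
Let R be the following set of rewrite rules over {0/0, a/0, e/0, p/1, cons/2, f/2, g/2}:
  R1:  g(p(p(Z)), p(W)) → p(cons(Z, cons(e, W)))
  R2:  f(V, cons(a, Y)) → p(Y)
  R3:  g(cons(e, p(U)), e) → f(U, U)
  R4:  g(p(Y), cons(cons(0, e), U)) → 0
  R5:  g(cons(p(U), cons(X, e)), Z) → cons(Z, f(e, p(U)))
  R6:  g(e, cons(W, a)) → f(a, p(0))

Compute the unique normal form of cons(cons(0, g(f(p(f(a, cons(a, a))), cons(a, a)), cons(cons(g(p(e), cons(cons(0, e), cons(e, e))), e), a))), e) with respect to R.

1. cons(cons(0, g(f(p(f(a, cons(a, a))), cons(a, a)), cons(cons(g(p(e), cons(cons(0, e), cons(e, e))), e), a))), e)  →  cons(cons(0, g(p(a), cons(cons(g(p(e), cons(cons(0, e), cons(e, e))), e), a))), e)   [R2 at 1.2.1]
2. cons(cons(0, g(p(a), cons(cons(g(p(e), cons(cons(0, e), cons(e, e))), e), a))), e)  →  cons(cons(0, g(p(a), cons(cons(0, e), a))), e)   [R4 at 1.2.2.1.1]
3. cons(cons(0, g(p(a), cons(cons(0, e), a))), e)  →  cons(cons(0, 0), e)   [R4 at 1.2]

cons(cons(0, 0), e)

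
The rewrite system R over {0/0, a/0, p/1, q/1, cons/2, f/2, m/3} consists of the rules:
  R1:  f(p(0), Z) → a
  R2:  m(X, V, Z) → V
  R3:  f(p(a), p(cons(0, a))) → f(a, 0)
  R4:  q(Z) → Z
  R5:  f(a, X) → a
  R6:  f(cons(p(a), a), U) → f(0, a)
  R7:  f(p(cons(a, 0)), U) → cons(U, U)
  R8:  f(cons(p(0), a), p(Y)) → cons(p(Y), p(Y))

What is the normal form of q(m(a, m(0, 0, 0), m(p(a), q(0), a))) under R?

0

1. q(m(a, m(0, 0, 0), m(p(a), q(0), a)))  →  m(a, m(0, 0, 0), m(p(a), q(0), a))   [R4 at ε]
2. m(a, m(0, 0, 0), m(p(a), q(0), a))  →  m(0, 0, 0)   [R2 at ε]
3. m(0, 0, 0)  →  0   [R2 at ε]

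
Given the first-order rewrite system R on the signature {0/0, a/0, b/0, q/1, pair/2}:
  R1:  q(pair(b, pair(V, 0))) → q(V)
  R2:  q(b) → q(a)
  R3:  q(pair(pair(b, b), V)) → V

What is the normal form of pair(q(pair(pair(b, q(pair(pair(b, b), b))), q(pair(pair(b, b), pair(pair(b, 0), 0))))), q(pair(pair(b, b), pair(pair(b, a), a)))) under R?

1. pair(q(pair(pair(b, q(pair(pair(b, b), b))), q(pair(pair(b, b), pair(pair(b, 0), 0))))), q(pair(pair(b, b), pair(pair(b, a), a))))  →  pair(q(pair(pair(b, b), q(pair(pair(b, b), pair(pair(b, 0), 0))))), q(pair(pair(b, b), pair(pair(b, a), a))))   [R3 at 1.1.1.2]
2. pair(q(pair(pair(b, b), q(pair(pair(b, b), pair(pair(b, 0), 0))))), q(pair(pair(b, b), pair(pair(b, a), a))))  →  pair(q(pair(pair(b, b), pair(pair(b, 0), 0))), q(pair(pair(b, b), pair(pair(b, a), a))))   [R3 at 1]
3. pair(q(pair(pair(b, b), pair(pair(b, 0), 0))), q(pair(pair(b, b), pair(pair(b, a), a))))  →  pair(pair(pair(b, 0), 0), q(pair(pair(b, b), pair(pair(b, a), a))))   [R3 at 1]
4. pair(pair(pair(b, 0), 0), q(pair(pair(b, b), pair(pair(b, a), a))))  →  pair(pair(pair(b, 0), 0), pair(pair(b, a), a))   [R3 at 2]

pair(pair(pair(b, 0), 0), pair(pair(b, a), a))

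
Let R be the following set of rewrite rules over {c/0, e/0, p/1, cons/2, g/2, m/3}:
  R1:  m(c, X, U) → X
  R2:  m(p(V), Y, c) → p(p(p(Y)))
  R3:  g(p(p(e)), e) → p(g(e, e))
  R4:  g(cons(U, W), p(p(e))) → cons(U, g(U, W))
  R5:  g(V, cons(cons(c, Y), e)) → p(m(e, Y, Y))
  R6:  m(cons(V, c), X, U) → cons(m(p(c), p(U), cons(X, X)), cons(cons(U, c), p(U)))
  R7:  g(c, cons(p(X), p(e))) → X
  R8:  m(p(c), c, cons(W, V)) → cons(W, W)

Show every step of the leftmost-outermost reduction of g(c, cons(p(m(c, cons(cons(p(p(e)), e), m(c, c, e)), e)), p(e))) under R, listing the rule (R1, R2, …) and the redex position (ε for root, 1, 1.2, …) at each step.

1. g(c, cons(p(m(c, cons(cons(p(p(e)), e), m(c, c, e)), e)), p(e)))  →  m(c, cons(cons(p(p(e)), e), m(c, c, e)), e)   [R7 at ε]
2. m(c, cons(cons(p(p(e)), e), m(c, c, e)), e)  →  cons(cons(p(p(e)), e), m(c, c, e))   [R1 at ε]
3. cons(cons(p(p(e)), e), m(c, c, e))  →  cons(cons(p(p(e)), e), c)   [R1 at 2]

cons(cons(p(p(e)), e), c)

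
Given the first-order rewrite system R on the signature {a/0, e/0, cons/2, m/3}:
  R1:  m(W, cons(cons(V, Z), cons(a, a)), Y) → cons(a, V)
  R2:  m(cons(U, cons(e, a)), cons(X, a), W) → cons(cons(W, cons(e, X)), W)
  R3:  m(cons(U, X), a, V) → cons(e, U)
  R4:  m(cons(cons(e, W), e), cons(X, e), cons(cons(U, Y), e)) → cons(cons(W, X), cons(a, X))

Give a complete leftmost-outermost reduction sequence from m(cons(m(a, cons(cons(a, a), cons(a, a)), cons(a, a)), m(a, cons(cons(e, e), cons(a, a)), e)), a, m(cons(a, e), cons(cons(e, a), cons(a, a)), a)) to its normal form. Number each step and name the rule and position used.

cons(e, cons(a, a))

1. m(cons(m(a, cons(cons(a, a), cons(a, a)), cons(a, a)), m(a, cons(cons(e, e), cons(a, a)), e)), a, m(cons(a, e), cons(cons(e, a), cons(a, a)), a))  →  cons(e, m(a, cons(cons(a, a), cons(a, a)), cons(a, a)))   [R3 at ε]
2. cons(e, m(a, cons(cons(a, a), cons(a, a)), cons(a, a)))  →  cons(e, cons(a, a))   [R1 at 2]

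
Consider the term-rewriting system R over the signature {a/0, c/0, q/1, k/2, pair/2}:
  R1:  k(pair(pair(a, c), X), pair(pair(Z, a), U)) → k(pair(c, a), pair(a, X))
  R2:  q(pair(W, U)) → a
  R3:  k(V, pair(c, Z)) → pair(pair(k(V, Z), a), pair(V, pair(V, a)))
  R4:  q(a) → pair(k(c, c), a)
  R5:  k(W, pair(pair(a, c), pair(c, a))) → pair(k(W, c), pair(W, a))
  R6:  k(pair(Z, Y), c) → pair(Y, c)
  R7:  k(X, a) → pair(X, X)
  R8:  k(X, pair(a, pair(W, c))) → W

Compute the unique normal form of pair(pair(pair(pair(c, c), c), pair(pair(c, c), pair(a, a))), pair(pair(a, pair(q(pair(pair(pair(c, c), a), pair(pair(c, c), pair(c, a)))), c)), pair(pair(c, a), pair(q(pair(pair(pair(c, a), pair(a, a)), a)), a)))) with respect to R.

pair(pair(pair(pair(c, c), c), pair(pair(c, c), pair(a, a))), pair(pair(a, pair(a, c)), pair(pair(c, a), pair(a, a))))

1. pair(pair(pair(pair(c, c), c), pair(pair(c, c), pair(a, a))), pair(pair(a, pair(q(pair(pair(pair(c, c), a), pair(pair(c, c), pair(c, a)))), c)), pair(pair(c, a), pair(q(pair(pair(pair(c, a), pair(a, a)), a)), a))))  →  pair(pair(pair(pair(c, c), c), pair(pair(c, c), pair(a, a))), pair(pair(a, pair(a, c)), pair(pair(c, a), pair(q(pair(pair(pair(c, a), pair(a, a)), a)), a))))   [R2 at 2.1.2.1]
2. pair(pair(pair(pair(c, c), c), pair(pair(c, c), pair(a, a))), pair(pair(a, pair(a, c)), pair(pair(c, a), pair(q(pair(pair(pair(c, a), pair(a, a)), a)), a))))  →  pair(pair(pair(pair(c, c), c), pair(pair(c, c), pair(a, a))), pair(pair(a, pair(a, c)), pair(pair(c, a), pair(a, a))))   [R2 at 2.2.2.1]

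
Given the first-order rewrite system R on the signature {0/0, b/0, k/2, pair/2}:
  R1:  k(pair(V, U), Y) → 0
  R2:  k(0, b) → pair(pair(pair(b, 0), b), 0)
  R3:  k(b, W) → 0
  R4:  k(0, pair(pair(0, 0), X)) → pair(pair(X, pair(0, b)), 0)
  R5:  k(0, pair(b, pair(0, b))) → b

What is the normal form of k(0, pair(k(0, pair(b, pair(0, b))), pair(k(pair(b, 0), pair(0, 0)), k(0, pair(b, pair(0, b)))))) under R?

b

1. k(0, pair(k(0, pair(b, pair(0, b))), pair(k(pair(b, 0), pair(0, 0)), k(0, pair(b, pair(0, b))))))  →  k(0, pair(b, pair(k(pair(b, 0), pair(0, 0)), k(0, pair(b, pair(0, b))))))   [R5 at 2.1]
2. k(0, pair(b, pair(k(pair(b, 0), pair(0, 0)), k(0, pair(b, pair(0, b))))))  →  k(0, pair(b, pair(0, k(0, pair(b, pair(0, b))))))   [R1 at 2.2.1]
3. k(0, pair(b, pair(0, k(0, pair(b, pair(0, b))))))  →  k(0, pair(b, pair(0, b)))   [R5 at 2.2.2]
4. k(0, pair(b, pair(0, b)))  →  b   [R5 at ε]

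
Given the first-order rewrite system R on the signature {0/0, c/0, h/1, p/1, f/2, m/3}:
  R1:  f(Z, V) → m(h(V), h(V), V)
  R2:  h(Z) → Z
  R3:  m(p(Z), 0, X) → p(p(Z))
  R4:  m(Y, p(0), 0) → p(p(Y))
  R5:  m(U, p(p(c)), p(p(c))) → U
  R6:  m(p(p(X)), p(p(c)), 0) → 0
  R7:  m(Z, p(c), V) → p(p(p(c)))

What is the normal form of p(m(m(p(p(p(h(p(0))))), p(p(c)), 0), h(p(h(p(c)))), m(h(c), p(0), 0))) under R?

1. p(m(m(p(p(p(h(p(0))))), p(p(c)), 0), h(p(h(p(c)))), m(h(c), p(0), 0)))  →  p(m(0, h(p(h(p(c)))), m(h(c), p(0), 0)))   [R6 at 1.1]
2. p(m(0, h(p(h(p(c)))), m(h(c), p(0), 0)))  →  p(m(0, p(h(p(c))), m(h(c), p(0), 0)))   [R2 at 1.2]
3. p(m(0, p(h(p(c))), m(h(c), p(0), 0)))  →  p(m(0, p(p(c)), m(h(c), p(0), 0)))   [R2 at 1.2.1]
4. p(m(0, p(p(c)), m(h(c), p(0), 0)))  →  p(m(0, p(p(c)), p(p(h(c)))))   [R4 at 1.3]
5. p(m(0, p(p(c)), p(p(h(c)))))  →  p(m(0, p(p(c)), p(p(c))))   [R2 at 1.3.1.1]
6. p(m(0, p(p(c)), p(p(c))))  →  p(0)   [R5 at 1]

p(0)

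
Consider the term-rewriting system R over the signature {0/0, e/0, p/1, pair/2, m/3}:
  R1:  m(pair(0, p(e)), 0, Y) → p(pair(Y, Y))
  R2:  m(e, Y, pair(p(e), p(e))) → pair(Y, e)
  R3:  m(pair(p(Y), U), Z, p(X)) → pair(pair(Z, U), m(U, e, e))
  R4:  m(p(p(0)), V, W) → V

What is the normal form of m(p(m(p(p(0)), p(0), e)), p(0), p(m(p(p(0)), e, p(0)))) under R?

1. m(p(m(p(p(0)), p(0), e)), p(0), p(m(p(p(0)), e, p(0))))  →  m(p(p(0)), p(0), p(m(p(p(0)), e, p(0))))   [R4 at 1.1]
2. m(p(p(0)), p(0), p(m(p(p(0)), e, p(0))))  →  p(0)   [R4 at ε]

p(0)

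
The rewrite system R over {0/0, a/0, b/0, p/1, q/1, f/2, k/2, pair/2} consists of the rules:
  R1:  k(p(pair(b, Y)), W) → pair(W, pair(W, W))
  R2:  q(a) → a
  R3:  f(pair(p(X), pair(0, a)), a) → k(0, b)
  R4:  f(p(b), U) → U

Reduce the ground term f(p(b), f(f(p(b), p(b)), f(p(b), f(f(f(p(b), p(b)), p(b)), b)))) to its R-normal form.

1. f(p(b), f(f(p(b), p(b)), f(p(b), f(f(f(p(b), p(b)), p(b)), b))))  →  f(f(p(b), p(b)), f(p(b), f(f(f(p(b), p(b)), p(b)), b)))   [R4 at ε]
2. f(f(p(b), p(b)), f(p(b), f(f(f(p(b), p(b)), p(b)), b)))  →  f(p(b), f(p(b), f(f(f(p(b), p(b)), p(b)), b)))   [R4 at 1]
3. f(p(b), f(p(b), f(f(f(p(b), p(b)), p(b)), b)))  →  f(p(b), f(f(f(p(b), p(b)), p(b)), b))   [R4 at ε]
4. f(p(b), f(f(f(p(b), p(b)), p(b)), b))  →  f(f(f(p(b), p(b)), p(b)), b)   [R4 at ε]
5. f(f(f(p(b), p(b)), p(b)), b)  →  f(f(p(b), p(b)), b)   [R4 at 1.1]
6. f(f(p(b), p(b)), b)  →  f(p(b), b)   [R4 at 1]
7. f(p(b), b)  →  b   [R4 at ε]

b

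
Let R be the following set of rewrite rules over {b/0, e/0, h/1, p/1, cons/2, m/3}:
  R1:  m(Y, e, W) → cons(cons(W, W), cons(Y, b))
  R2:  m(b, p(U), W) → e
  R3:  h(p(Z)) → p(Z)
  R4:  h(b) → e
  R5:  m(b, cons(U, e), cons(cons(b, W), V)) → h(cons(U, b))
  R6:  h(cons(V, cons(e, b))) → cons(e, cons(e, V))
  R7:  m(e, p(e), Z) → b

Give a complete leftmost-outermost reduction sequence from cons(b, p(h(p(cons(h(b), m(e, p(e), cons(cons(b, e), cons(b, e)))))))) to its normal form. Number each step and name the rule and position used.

cons(b, p(p(cons(e, b))))

1. cons(b, p(h(p(cons(h(b), m(e, p(e), cons(cons(b, e), cons(b, e))))))))  →  cons(b, p(p(cons(h(b), m(e, p(e), cons(cons(b, e), cons(b, e)))))))   [R3 at 2.1]
2. cons(b, p(p(cons(h(b), m(e, p(e), cons(cons(b, e), cons(b, e)))))))  →  cons(b, p(p(cons(e, m(e, p(e), cons(cons(b, e), cons(b, e)))))))   [R4 at 2.1.1.1]
3. cons(b, p(p(cons(e, m(e, p(e), cons(cons(b, e), cons(b, e)))))))  →  cons(b, p(p(cons(e, b))))   [R7 at 2.1.1.2]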